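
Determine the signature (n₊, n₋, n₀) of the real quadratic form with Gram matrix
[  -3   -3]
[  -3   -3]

step 0: pivot -3 → sign −
step 1: row/col 1 already zero → sign 0
signature = (0, 1, 1)

Answer: (0, 1, 1)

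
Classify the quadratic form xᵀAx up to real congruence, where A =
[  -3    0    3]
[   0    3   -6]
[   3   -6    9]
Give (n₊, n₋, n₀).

Answer: (1, 1, 1)

Derivation:
step 0: pivot -3 → sign −
step 1: pivot 3 → sign +
step 2: row/col 2 already zero → sign 0
signature = (1, 1, 1)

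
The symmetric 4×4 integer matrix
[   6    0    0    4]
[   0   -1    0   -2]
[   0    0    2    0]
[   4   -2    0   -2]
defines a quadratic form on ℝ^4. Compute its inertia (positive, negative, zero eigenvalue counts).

step 0: pivot 6 → sign +
step 1: pivot -1 → sign −
step 2: pivot 2 → sign +
step 3: pivot -2/3 → sign −
signature = (2, 2, 0)

Answer: (2, 2, 0)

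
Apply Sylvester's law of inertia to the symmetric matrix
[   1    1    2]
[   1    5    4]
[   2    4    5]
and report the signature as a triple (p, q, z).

step 0: pivot 1 → sign +
step 1: pivot 4 → sign +
step 2: row/col 2 already zero → sign 0
signature = (2, 0, 1)

Answer: (2, 0, 1)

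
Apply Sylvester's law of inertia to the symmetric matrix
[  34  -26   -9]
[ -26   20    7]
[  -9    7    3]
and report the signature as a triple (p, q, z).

step 0: pivot 34 → sign +
step 1: pivot 2/17 → sign +
step 2: pivot 1/2 → sign +
signature = (3, 0, 0)

Answer: (3, 0, 0)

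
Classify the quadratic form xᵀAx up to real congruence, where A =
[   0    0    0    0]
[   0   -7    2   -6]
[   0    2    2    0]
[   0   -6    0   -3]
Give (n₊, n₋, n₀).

Answer: (2, 1, 1)

Derivation:
step 0: pivot -7 → sign −
step 1: pivot 18/7 → sign +
step 2: pivot 1 → sign +
step 3: row/col 3 already zero → sign 0
signature = (2, 1, 1)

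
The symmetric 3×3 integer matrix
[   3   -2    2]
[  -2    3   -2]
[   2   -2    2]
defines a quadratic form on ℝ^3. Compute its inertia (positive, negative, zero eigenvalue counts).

Answer: (3, 0, 0)

Derivation:
step 0: pivot 3 → sign +
step 1: pivot 5/3 → sign +
step 2: pivot 2/5 → sign +
signature = (3, 0, 0)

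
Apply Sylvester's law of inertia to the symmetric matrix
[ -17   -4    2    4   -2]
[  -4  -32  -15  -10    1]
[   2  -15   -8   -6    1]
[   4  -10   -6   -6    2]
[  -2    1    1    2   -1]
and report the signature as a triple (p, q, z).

step 0: pivot -17 → sign −
step 1: pivot -528/17 → sign −
step 2: pivot -31/528 → sign −
step 3: pivot -34/31 → sign −
step 4: pivot 3/17 → sign +
signature = (1, 4, 0)

Answer: (1, 4, 0)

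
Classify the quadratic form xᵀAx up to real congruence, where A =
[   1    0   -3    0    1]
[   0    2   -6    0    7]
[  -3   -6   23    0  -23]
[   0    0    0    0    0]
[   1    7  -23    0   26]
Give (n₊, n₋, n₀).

Answer: (3, 1, 1)

Derivation:
step 0: pivot 1 → sign +
step 1: pivot 2 → sign +
step 2: pivot -4 → sign −
step 3: pivot 3/4 → sign +
step 4: row/col 4 already zero → sign 0
signature = (3, 1, 1)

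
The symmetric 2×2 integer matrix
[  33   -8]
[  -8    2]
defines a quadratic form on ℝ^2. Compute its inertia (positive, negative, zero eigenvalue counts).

step 0: pivot 33 → sign +
step 1: pivot 2/33 → sign +
signature = (2, 0, 0)

Answer: (2, 0, 0)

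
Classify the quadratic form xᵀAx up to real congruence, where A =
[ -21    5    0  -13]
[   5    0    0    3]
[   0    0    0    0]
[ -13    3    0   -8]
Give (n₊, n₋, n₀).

step 0: pivot -21 → sign −
step 1: pivot 25/21 → sign +
step 2: pivot 1/25 → sign +
step 3: row/col 3 already zero → sign 0
signature = (2, 1, 1)

Answer: (2, 1, 1)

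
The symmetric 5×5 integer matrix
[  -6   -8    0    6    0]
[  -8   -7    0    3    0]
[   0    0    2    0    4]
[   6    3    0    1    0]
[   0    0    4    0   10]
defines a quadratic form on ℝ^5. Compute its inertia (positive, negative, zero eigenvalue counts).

Answer: (4, 1, 0)

Derivation:
step 0: pivot -6 → sign −
step 1: pivot 11/3 → sign +
step 2: pivot 2 → sign +
step 3: pivot 2/11 → sign +
step 4: pivot 2 → sign +
signature = (4, 1, 0)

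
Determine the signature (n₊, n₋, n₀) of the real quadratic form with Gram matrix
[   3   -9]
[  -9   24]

Answer: (1, 1, 0)

Derivation:
step 0: pivot 3 → sign +
step 1: pivot -3 → sign −
signature = (1, 1, 0)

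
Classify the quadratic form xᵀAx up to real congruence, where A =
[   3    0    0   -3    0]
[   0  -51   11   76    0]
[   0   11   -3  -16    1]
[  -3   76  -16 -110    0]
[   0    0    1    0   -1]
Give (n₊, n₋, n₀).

step 0: pivot 3 → sign +
step 1: pivot -51 → sign −
step 2: pivot -32/51 → sign −
step 3: pivot 1/2 → sign +
step 4: pivot -3/16 → sign −
signature = (2, 3, 0)

Answer: (2, 3, 0)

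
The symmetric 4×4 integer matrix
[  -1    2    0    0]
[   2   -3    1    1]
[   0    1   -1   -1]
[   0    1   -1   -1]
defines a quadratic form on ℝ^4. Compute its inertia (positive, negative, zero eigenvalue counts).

step 0: pivot -1 → sign −
step 1: pivot 1 → sign +
step 2: pivot -2 → sign −
step 3: row/col 3 already zero → sign 0
signature = (1, 2, 1)

Answer: (1, 2, 1)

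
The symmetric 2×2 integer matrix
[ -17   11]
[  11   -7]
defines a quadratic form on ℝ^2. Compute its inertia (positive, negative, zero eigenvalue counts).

step 0: pivot -17 → sign −
step 1: pivot 2/17 → sign +
signature = (1, 1, 0)

Answer: (1, 1, 0)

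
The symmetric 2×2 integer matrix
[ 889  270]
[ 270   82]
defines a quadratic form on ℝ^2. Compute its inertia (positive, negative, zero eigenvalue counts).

step 0: pivot 889 → sign +
step 1: pivot -2/889 → sign −
signature = (1, 1, 0)

Answer: (1, 1, 0)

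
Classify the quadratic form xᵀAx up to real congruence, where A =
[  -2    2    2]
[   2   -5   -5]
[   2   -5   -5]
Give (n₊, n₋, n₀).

step 0: pivot -2 → sign −
step 1: pivot -3 → sign −
step 2: row/col 2 already zero → sign 0
signature = (0, 2, 1)

Answer: (0, 2, 1)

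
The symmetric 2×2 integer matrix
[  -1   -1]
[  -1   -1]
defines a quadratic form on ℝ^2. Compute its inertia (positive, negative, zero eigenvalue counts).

step 0: pivot -1 → sign −
step 1: row/col 1 already zero → sign 0
signature = (0, 1, 1)

Answer: (0, 1, 1)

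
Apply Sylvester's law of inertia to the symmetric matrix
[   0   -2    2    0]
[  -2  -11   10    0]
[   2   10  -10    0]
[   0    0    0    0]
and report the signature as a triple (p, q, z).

Answer: (1, 2, 1)

Derivation:
step 0: pivot -11 → sign −
step 1: pivot 4/11 → sign +
step 2: pivot -1 → sign −
step 3: row/col 3 already zero → sign 0
signature = (1, 2, 1)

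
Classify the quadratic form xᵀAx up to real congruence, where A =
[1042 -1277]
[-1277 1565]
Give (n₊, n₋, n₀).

step 0: pivot 1042 → sign +
step 1: pivot 1/1042 → sign +
signature = (2, 0, 0)

Answer: (2, 0, 0)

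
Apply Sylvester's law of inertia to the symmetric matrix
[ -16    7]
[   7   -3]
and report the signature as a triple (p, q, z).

Answer: (1, 1, 0)

Derivation:
step 0: pivot -16 → sign −
step 1: pivot 1/16 → sign +
signature = (1, 1, 0)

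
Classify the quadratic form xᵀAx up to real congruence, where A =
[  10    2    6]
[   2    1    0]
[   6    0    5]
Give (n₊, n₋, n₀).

Answer: (2, 1, 0)

Derivation:
step 0: pivot 10 → sign +
step 1: pivot 3/5 → sign +
step 2: pivot -1 → sign −
signature = (2, 1, 0)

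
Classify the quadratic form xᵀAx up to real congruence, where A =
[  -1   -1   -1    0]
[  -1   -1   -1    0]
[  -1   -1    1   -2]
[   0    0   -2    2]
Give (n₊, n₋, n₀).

Answer: (1, 1, 2)

Derivation:
step 0: pivot -1 → sign −
step 1: pivot 2 → sign +
step 2: row/col 2 already zero → sign 0
step 3: row/col 3 already zero → sign 0
signature = (1, 1, 2)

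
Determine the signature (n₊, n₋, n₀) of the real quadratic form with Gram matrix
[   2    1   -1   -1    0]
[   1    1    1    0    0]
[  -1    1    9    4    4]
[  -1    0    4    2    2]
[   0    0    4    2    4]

step 0: pivot 2 → sign +
step 1: pivot 1/2 → sign +
step 2: pivot 4 → sign +
step 3: row/col 3 already zero → sign 0
step 4: row/col 4 already zero → sign 0
signature = (3, 0, 2)

Answer: (3, 0, 2)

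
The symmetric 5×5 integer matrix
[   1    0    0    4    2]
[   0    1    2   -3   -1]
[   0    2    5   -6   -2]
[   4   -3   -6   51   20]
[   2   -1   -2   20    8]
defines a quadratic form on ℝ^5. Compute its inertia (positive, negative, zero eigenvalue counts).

Answer: (4, 1, 0)

Derivation:
step 0: pivot 1 → sign +
step 1: pivot 1 → sign +
step 2: pivot 1 → sign +
step 3: pivot 26 → sign +
step 4: pivot -3/26 → sign −
signature = (4, 1, 0)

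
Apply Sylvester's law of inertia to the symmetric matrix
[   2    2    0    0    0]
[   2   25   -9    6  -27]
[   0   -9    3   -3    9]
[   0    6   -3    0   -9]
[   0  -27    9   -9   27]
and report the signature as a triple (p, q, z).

step 0: pivot 2 → sign +
step 1: pivot 23 → sign +
step 2: pivot -12/23 → sign −
step 3: pivot -3/4 → sign −
step 4: row/col 4 already zero → sign 0
signature = (2, 2, 1)

Answer: (2, 2, 1)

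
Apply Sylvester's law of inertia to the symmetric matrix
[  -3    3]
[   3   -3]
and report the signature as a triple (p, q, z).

step 0: pivot -3 → sign −
step 1: row/col 1 already zero → sign 0
signature = (0, 1, 1)

Answer: (0, 1, 1)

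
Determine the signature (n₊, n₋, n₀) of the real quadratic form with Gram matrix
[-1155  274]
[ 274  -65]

step 0: pivot -1155 → sign −
step 1: pivot 1/1155 → sign +
signature = (1, 1, 0)

Answer: (1, 1, 0)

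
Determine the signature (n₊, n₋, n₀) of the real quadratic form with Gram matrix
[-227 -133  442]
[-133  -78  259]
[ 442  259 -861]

Answer: (0, 3, 0)

Derivation:
step 0: pivot -227 → sign −
step 1: pivot -17/227 → sign −
step 2: pivot -6/17 → sign −
signature = (0, 3, 0)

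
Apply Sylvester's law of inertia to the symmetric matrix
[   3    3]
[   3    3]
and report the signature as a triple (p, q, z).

step 0: pivot 3 → sign +
step 1: row/col 1 already zero → sign 0
signature = (1, 0, 1)

Answer: (1, 0, 1)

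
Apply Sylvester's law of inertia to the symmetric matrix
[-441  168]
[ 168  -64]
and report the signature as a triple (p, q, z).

Answer: (0, 1, 1)

Derivation:
step 0: pivot -441 → sign −
step 1: row/col 1 already zero → sign 0
signature = (0, 1, 1)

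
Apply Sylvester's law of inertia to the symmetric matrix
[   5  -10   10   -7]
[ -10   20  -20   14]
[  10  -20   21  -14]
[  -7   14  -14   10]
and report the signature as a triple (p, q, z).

Answer: (3, 0, 1)

Derivation:
step 0: pivot 5 → sign +
step 1: pivot 1 → sign +
step 2: pivot 1/5 → sign +
step 3: row/col 3 already zero → sign 0
signature = (3, 0, 1)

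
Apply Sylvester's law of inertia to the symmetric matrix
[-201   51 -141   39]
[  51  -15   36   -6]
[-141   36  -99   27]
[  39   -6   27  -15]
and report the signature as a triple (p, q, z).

Answer: (0, 3, 1)

Derivation:
step 0: pivot -201 → sign −
step 1: pivot -138/67 → sign −
step 2: pivot -3/46 → sign −
step 3: row/col 3 already zero → sign 0
signature = (0, 3, 1)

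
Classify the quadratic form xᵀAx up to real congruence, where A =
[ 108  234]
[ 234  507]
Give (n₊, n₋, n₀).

Answer: (1, 0, 1)

Derivation:
step 0: pivot 108 → sign +
step 1: row/col 1 already zero → sign 0
signature = (1, 0, 1)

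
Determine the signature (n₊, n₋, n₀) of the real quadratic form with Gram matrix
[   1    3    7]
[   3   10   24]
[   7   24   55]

Answer: (2, 1, 0)

Derivation:
step 0: pivot 1 → sign +
step 1: pivot 1 → sign +
step 2: pivot -3 → sign −
signature = (2, 1, 0)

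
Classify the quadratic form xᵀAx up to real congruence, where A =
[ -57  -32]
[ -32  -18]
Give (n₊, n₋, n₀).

step 0: pivot -57 → sign −
step 1: pivot -2/57 → sign −
signature = (0, 2, 0)

Answer: (0, 2, 0)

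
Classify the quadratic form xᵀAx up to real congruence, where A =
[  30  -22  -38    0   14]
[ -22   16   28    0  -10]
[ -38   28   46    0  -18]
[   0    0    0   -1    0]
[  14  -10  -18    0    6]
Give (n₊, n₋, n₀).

Answer: (1, 3, 1)

Derivation:
step 0: pivot 30 → sign +
step 1: pivot -2/15 → sign −
step 2: pivot -2 → sign −
step 3: pivot -1 → sign −
step 4: row/col 4 already zero → sign 0
signature = (1, 3, 1)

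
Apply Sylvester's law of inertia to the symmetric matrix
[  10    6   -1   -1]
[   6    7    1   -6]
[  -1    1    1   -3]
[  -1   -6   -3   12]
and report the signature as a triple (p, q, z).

Answer: (4, 0, 0)

Derivation:
step 0: pivot 10 → sign +
step 1: pivot 17/5 → sign +
step 2: pivot 5/34 → sign +
step 3: pivot 6/5 → sign +
signature = (4, 0, 0)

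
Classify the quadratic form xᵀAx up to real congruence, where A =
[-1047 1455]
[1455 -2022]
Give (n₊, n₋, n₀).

step 0: pivot -1047 → sign −
step 1: pivot -3/349 → sign −
signature = (0, 2, 0)

Answer: (0, 2, 0)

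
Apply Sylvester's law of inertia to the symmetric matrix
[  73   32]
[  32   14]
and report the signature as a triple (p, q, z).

Answer: (1, 1, 0)

Derivation:
step 0: pivot 73 → sign +
step 1: pivot -2/73 → sign −
signature = (1, 1, 0)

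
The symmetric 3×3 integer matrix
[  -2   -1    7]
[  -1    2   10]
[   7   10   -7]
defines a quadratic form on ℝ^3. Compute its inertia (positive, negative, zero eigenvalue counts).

Answer: (2, 1, 0)

Derivation:
step 0: pivot -2 → sign −
step 1: pivot 5/2 → sign +
step 2: pivot 3/5 → sign +
signature = (2, 1, 0)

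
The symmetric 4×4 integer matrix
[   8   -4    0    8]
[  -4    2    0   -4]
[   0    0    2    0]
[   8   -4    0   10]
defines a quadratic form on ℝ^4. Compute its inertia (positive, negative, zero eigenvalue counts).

step 0: pivot 8 → sign +
step 1: pivot 2 → sign +
step 2: pivot 2 → sign +
step 3: row/col 3 already zero → sign 0
signature = (3, 0, 1)

Answer: (3, 0, 1)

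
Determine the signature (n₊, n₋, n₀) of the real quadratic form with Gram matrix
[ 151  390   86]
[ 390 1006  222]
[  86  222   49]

Answer: (2, 1, 0)

Derivation:
step 0: pivot 151 → sign +
step 1: pivot -194/151 → sign −
step 2: pivot 3/97 → sign +
signature = (2, 1, 0)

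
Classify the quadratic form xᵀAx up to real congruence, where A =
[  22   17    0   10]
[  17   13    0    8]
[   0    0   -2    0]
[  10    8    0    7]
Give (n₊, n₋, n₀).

step 0: pivot 22 → sign +
step 1: pivot -3/22 → sign −
step 2: pivot -2 → sign −
step 3: pivot 3 → sign +
signature = (2, 2, 0)

Answer: (2, 2, 0)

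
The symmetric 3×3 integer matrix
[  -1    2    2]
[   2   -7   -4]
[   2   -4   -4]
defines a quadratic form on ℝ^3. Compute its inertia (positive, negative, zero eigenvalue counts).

step 0: pivot -1 → sign −
step 1: pivot -3 → sign −
step 2: row/col 2 already zero → sign 0
signature = (0, 2, 1)

Answer: (0, 2, 1)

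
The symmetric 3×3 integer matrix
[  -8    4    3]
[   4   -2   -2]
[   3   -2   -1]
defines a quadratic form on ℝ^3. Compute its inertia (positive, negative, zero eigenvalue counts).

Answer: (1, 2, 0)

Derivation:
step 0: pivot -8 → sign −
step 1: pivot 1/8 → sign +
step 2: pivot -2 → sign −
signature = (1, 2, 0)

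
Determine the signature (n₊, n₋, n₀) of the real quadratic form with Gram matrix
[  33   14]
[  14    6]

step 0: pivot 33 → sign +
step 1: pivot 2/33 → sign +
signature = (2, 0, 0)

Answer: (2, 0, 0)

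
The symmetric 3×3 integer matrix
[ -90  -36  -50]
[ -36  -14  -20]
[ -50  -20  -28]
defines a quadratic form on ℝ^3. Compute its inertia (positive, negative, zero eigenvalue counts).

step 0: pivot -90 → sign −
step 1: pivot 2/5 → sign +
step 2: pivot -2/9 → sign −
signature = (1, 2, 0)

Answer: (1, 2, 0)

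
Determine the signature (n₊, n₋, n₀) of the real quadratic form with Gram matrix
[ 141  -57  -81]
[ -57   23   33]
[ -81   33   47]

step 0: pivot 141 → sign +
step 1: pivot -2/47 → sign −
step 2: pivot 2 → sign +
signature = (2, 1, 0)

Answer: (2, 1, 0)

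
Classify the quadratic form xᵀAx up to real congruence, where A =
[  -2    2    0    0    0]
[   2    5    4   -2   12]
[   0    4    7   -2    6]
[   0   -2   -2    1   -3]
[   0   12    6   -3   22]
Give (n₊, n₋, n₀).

Answer: (4, 1, 0)

Derivation:
step 0: pivot -2 → sign −
step 1: pivot 7 → sign +
step 2: pivot 33/7 → sign +
step 3: pivot 3/11 → sign +
step 4: pivot 1 → sign +
signature = (4, 1, 0)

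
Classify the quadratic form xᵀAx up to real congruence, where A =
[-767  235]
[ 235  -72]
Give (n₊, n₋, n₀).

Answer: (1, 1, 0)

Derivation:
step 0: pivot -767 → sign −
step 1: pivot 1/767 → sign +
signature = (1, 1, 0)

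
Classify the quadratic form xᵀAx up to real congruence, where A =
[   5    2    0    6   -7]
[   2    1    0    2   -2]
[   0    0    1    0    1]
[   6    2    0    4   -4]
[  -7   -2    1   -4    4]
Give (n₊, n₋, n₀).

Answer: (3, 2, 0)

Derivation:
step 0: pivot 5 → sign +
step 1: pivot 1/5 → sign +
step 2: pivot 1 → sign +
step 3: pivot -4 → sign −
step 4: pivot -1 → sign −
signature = (3, 2, 0)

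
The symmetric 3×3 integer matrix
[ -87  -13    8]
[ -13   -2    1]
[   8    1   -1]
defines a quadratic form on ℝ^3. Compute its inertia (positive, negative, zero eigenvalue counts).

step 0: pivot -87 → sign −
step 1: pivot -5/87 → sign −
step 2: pivot 2/5 → sign +
signature = (1, 2, 0)

Answer: (1, 2, 0)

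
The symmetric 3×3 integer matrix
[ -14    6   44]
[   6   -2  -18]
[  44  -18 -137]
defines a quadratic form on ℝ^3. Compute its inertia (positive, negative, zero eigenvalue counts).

step 0: pivot -14 → sign −
step 1: pivot 4/7 → sign +
step 2: row/col 2 already zero → sign 0
signature = (1, 1, 1)

Answer: (1, 1, 1)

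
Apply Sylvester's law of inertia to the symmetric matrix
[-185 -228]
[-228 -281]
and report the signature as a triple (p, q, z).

step 0: pivot -185 → sign −
step 1: pivot -1/185 → sign −
signature = (0, 2, 0)

Answer: (0, 2, 0)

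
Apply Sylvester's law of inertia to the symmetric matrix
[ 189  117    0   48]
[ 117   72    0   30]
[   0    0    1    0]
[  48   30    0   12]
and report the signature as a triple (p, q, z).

step 0: pivot 189 → sign +
step 1: pivot -3/7 → sign −
step 2: pivot 1 → sign +
step 3: row/col 3 already zero → sign 0
signature = (2, 1, 1)

Answer: (2, 1, 1)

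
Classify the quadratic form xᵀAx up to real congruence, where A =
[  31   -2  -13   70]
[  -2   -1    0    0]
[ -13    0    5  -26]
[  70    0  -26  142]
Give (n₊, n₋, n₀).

step 0: pivot 31 → sign +
step 1: pivot -35/31 → sign −
step 2: pivot 6/35 → sign +
step 3: pivot 2 → sign +
signature = (3, 1, 0)

Answer: (3, 1, 0)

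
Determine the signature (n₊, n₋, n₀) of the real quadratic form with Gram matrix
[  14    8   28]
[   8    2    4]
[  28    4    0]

Answer: (1, 1, 1)

Derivation:
step 0: pivot 14 → sign +
step 1: pivot -18/7 → sign −
step 2: row/col 2 already zero → sign 0
signature = (1, 1, 1)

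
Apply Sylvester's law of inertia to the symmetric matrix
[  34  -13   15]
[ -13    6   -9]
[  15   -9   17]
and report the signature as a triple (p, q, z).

Answer: (3, 0, 0)

Derivation:
step 0: pivot 34 → sign +
step 1: pivot 35/34 → sign +
step 2: pivot 1/35 → sign +
signature = (3, 0, 0)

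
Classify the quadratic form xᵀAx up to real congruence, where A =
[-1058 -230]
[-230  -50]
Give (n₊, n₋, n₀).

Answer: (0, 1, 1)

Derivation:
step 0: pivot -1058 → sign −
step 1: row/col 1 already zero → sign 0
signature = (0, 1, 1)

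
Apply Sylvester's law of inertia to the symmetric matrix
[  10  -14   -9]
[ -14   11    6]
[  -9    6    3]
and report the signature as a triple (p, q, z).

Answer: (1, 2, 0)

Derivation:
step 0: pivot 10 → sign +
step 1: pivot -43/5 → sign −
step 2: pivot -3/86 → sign −
signature = (1, 2, 0)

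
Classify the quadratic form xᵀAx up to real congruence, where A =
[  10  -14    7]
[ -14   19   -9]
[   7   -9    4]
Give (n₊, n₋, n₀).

Answer: (2, 1, 0)

Derivation:
step 0: pivot 10 → sign +
step 1: pivot -3/5 → sign −
step 2: pivot 1/6 → sign +
signature = (2, 1, 0)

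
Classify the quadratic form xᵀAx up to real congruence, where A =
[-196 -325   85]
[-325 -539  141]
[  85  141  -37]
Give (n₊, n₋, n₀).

step 0: pivot -196 → sign −
step 1: pivot -19/196 → sign −
step 2: pivot -2/19 → sign −
signature = (0, 3, 0)

Answer: (0, 3, 0)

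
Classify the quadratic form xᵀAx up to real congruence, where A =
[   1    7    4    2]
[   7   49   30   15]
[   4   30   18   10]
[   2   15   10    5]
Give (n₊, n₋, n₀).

step 0: pivot 1 → sign +
step 1: pivot 2 → sign +
step 2: pivot -2 → sign −
step 3: pivot -1/2 → sign −
signature = (2, 2, 0)

Answer: (2, 2, 0)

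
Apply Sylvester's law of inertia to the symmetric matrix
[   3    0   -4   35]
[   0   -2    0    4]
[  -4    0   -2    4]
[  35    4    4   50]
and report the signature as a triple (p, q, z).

step 0: pivot 3 → sign +
step 1: pivot -2 → sign −
step 2: pivot -22/3 → sign −
step 3: pivot -3/11 → sign −
signature = (1, 3, 0)

Answer: (1, 3, 0)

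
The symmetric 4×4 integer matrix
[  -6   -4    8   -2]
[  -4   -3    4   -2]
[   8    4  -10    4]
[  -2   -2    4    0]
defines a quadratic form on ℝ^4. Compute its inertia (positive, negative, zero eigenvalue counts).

step 0: pivot -6 → sign −
step 1: pivot -1/3 → sign −
step 2: pivot 6 → sign +
step 3: pivot -2/3 → sign −
signature = (1, 3, 0)

Answer: (1, 3, 0)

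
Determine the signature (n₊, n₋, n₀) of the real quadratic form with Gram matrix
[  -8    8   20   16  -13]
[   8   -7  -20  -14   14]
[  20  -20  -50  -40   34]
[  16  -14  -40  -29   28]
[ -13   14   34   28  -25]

Answer: (2, 3, 0)

Derivation:
step 0: pivot -8 → sign −
step 1: pivot 1 → sign +
step 2: pivot -1 → sign −
step 3: pivot -39/8 → sign −
step 4: pivot 6/13 → sign +
signature = (2, 3, 0)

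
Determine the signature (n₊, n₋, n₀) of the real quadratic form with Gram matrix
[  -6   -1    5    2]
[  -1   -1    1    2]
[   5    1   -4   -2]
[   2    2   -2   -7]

step 0: pivot -6 → sign −
step 1: pivot -5/6 → sign −
step 2: pivot 1/5 → sign +
step 3: pivot -3 → sign −
signature = (1, 3, 0)

Answer: (1, 3, 0)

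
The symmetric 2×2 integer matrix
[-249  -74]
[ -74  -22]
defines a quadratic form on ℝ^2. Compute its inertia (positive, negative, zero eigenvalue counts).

step 0: pivot -249 → sign −
step 1: pivot -2/249 → sign −
signature = (0, 2, 0)

Answer: (0, 2, 0)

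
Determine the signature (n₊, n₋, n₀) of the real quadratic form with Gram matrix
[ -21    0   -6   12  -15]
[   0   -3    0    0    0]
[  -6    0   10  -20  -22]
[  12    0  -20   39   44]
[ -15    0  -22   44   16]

step 0: pivot -21 → sign −
step 1: pivot -3 → sign −
step 2: pivot 82/7 → sign +
step 3: pivot -1 → sign −
step 4: pivot -3/41 → sign −
signature = (1, 4, 0)

Answer: (1, 4, 0)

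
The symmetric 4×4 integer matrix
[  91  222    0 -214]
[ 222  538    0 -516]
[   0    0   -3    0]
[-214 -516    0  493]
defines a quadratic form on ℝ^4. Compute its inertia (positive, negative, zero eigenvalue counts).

step 0: pivot 91 → sign +
step 1: pivot -326/91 → sign −
step 2: pivot -3 → sign −
step 3: pivot 3/163 → sign +
signature = (2, 2, 0)

Answer: (2, 2, 0)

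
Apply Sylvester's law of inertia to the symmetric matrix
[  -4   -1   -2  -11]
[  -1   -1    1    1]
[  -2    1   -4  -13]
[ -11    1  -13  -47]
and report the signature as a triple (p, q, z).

step 0: pivot -4 → sign −
step 1: pivot -3/4 → sign −
step 2: pivot 2 → sign +
step 3: row/col 3 already zero → sign 0
signature = (1, 2, 1)

Answer: (1, 2, 1)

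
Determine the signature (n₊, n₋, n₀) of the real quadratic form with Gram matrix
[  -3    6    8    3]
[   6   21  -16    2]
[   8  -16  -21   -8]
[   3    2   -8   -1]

step 0: pivot -3 → sign −
step 1: pivot 33 → sign +
step 2: pivot 1/3 → sign +
step 3: pivot 2/33 → sign +
signature = (3, 1, 0)

Answer: (3, 1, 0)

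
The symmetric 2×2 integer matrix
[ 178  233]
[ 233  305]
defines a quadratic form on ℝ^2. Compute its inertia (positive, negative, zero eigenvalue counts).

step 0: pivot 178 → sign +
step 1: pivot 1/178 → sign +
signature = (2, 0, 0)

Answer: (2, 0, 0)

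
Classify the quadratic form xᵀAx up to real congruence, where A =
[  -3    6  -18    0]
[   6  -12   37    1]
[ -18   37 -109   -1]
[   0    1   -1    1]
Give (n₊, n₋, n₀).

step 0: pivot -3 → sign −
step 1: pivot -1 → sign −
step 2: pivot 1 → sign +
step 3: pivot 2 → sign +
signature = (2, 2, 0)

Answer: (2, 2, 0)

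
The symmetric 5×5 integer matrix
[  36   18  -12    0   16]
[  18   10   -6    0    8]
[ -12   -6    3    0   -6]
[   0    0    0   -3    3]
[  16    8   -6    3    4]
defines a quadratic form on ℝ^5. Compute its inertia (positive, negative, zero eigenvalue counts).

step 0: pivot 36 → sign +
step 1: pivot 1 → sign +
step 2: pivot -1 → sign −
step 3: pivot -3 → sign −
step 4: pivot 1/3 → sign +
signature = (3, 2, 0)

Answer: (3, 2, 0)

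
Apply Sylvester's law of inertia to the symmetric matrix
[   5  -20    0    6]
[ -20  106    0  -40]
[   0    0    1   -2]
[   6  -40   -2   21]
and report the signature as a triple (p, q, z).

step 0: pivot 5 → sign +
step 1: pivot 26 → sign +
step 2: pivot 1 → sign +
step 3: pivot -3/65 → sign −
signature = (3, 1, 0)

Answer: (3, 1, 0)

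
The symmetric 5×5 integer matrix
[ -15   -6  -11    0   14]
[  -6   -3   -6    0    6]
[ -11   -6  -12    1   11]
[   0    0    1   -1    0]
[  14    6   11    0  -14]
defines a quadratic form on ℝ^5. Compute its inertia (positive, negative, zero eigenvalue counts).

Answer: (1, 4, 0)

Derivation:
step 0: pivot -15 → sign −
step 1: pivot -3/5 → sign −
step 2: pivot 1/3 → sign +
step 3: pivot -4 → sign −
step 4: pivot -3/4 → sign −
signature = (1, 4, 0)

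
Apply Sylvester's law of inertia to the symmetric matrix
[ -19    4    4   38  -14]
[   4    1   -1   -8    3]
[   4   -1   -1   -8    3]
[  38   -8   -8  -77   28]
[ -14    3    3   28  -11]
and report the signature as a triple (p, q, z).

step 0: pivot -19 → sign −
step 1: pivot 35/19 → sign +
step 2: pivot -6/35 → sign −
step 3: pivot -1 → sign −
step 4: pivot -2/3 → sign −
signature = (1, 4, 0)

Answer: (1, 4, 0)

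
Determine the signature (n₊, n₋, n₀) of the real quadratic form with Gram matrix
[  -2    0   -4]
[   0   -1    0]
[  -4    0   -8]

Answer: (0, 2, 1)

Derivation:
step 0: pivot -2 → sign −
step 1: pivot -1 → sign −
step 2: row/col 2 already zero → sign 0
signature = (0, 2, 1)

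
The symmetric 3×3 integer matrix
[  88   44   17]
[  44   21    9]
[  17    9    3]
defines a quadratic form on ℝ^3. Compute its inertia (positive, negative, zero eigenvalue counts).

Answer: (1, 2, 0)

Derivation:
step 0: pivot 88 → sign +
step 1: pivot -1 → sign −
step 2: pivot -3/88 → sign −
signature = (1, 2, 0)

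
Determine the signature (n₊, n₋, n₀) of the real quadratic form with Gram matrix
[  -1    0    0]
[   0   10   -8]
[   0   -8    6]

step 0: pivot -1 → sign −
step 1: pivot 10 → sign +
step 2: pivot -2/5 → sign −
signature = (1, 2, 0)

Answer: (1, 2, 0)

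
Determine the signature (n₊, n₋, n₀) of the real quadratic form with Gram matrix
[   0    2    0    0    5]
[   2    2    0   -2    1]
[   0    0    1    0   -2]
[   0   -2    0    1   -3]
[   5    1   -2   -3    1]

step 0: pivot 2 → sign +
step 1: pivot -2 → sign −
step 2: pivot 1 → sign +
step 3: pivot 1 → sign +
step 4: pivot 1/2 → sign +
signature = (4, 1, 0)

Answer: (4, 1, 0)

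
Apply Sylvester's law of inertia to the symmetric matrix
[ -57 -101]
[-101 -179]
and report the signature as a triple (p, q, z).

step 0: pivot -57 → sign −
step 1: pivot -2/57 → sign −
signature = (0, 2, 0)

Answer: (0, 2, 0)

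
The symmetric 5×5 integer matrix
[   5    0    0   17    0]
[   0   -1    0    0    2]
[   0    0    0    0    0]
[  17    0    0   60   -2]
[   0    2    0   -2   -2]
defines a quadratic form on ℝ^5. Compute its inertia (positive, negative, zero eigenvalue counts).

Answer: (3, 1, 1)

Derivation:
step 0: pivot 5 → sign +
step 1: pivot -1 → sign −
step 2: pivot 11/5 → sign +
step 3: pivot 2/11 → sign +
step 4: row/col 4 already zero → sign 0
signature = (3, 1, 1)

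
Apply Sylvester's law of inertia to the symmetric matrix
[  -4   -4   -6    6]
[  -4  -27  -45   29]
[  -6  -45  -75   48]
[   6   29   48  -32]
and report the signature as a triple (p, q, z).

step 0: pivot -4 → sign −
step 1: pivot -23 → sign −
step 2: pivot 3/23 → sign +
step 3: row/col 3 already zero → sign 0
signature = (1, 2, 1)

Answer: (1, 2, 1)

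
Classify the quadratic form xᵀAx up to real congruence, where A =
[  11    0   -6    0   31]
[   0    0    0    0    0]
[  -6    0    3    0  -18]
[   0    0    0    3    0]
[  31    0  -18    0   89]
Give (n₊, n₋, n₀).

step 0: pivot 11 → sign +
step 1: pivot -3/11 → sign −
step 2: pivot 3 → sign +
step 3: pivot 6 → sign +
step 4: row/col 4 already zero → sign 0
signature = (3, 1, 1)

Answer: (3, 1, 1)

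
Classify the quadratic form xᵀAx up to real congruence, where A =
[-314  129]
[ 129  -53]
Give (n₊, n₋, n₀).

step 0: pivot -314 → sign −
step 1: pivot -1/314 → sign −
signature = (0, 2, 0)

Answer: (0, 2, 0)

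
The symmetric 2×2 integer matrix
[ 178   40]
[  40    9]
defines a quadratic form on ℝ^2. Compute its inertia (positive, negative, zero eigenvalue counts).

Answer: (2, 0, 0)

Derivation:
step 0: pivot 178 → sign +
step 1: pivot 1/89 → sign +
signature = (2, 0, 0)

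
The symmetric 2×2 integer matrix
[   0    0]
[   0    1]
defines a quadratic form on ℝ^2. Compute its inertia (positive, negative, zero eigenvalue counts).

Answer: (1, 0, 1)

Derivation:
step 0: pivot 1 → sign +
step 1: row/col 1 already zero → sign 0
signature = (1, 0, 1)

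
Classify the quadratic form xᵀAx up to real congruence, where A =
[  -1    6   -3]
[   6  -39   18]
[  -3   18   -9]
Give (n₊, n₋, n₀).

Answer: (0, 2, 1)

Derivation:
step 0: pivot -1 → sign −
step 1: pivot -3 → sign −
step 2: row/col 2 already zero → sign 0
signature = (0, 2, 1)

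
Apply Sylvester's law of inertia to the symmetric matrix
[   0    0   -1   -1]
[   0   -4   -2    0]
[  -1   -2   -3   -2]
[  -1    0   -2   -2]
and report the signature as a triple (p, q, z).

Answer: (1, 2, 1)

Derivation:
step 0: pivot -4 → sign −
step 1: pivot -2 → sign −
step 2: pivot 1/2 → sign +
step 3: row/col 3 already zero → sign 0
signature = (1, 2, 1)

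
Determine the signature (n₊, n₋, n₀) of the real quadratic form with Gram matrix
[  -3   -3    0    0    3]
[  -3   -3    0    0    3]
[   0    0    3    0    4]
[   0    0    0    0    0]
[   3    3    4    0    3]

Answer: (2, 1, 2)

Derivation:
step 0: pivot -3 → sign −
step 1: pivot 3 → sign +
step 2: pivot 2/3 → sign +
step 3: row/col 3 already zero → sign 0
step 4: row/col 4 already zero → sign 0
signature = (2, 1, 2)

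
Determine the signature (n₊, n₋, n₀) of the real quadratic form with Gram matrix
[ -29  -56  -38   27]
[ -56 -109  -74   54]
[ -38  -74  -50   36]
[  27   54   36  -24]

step 0: pivot -29 → sign −
step 1: pivot -25/29 → sign −
step 2: pivot 6/25 → sign +
step 3: pivot 3 → sign +
signature = (2, 2, 0)

Answer: (2, 2, 0)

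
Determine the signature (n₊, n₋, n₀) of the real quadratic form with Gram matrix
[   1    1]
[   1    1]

Answer: (1, 0, 1)

Derivation:
step 0: pivot 1 → sign +
step 1: row/col 1 already zero → sign 0
signature = (1, 0, 1)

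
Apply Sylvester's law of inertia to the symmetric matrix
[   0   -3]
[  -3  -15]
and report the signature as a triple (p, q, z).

step 0: pivot -15 → sign −
step 1: pivot 3/5 → sign +
signature = (1, 1, 0)

Answer: (1, 1, 0)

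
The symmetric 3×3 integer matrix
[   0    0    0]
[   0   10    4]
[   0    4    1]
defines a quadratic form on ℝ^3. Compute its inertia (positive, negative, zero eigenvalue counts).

Answer: (1, 1, 1)

Derivation:
step 0: pivot 10 → sign +
step 1: pivot -3/5 → sign −
step 2: row/col 2 already zero → sign 0
signature = (1, 1, 1)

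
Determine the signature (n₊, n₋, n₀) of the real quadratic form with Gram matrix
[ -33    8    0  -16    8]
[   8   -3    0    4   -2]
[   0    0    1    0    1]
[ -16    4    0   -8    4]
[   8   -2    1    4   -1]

Answer: (1, 3, 1)

Derivation:
step 0: pivot -33 → sign −
step 1: pivot -35/33 → sign −
step 2: pivot 1 → sign +
step 3: pivot -8/35 → sign −
step 4: row/col 4 already zero → sign 0
signature = (1, 3, 1)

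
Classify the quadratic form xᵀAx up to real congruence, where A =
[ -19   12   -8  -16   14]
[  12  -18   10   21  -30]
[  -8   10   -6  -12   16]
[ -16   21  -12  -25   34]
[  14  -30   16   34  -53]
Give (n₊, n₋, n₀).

step 0: pivot -19 → sign −
step 1: pivot -198/19 → sign −
step 2: pivot -28/99 → sign −
step 3: pivot -3/28 → sign −
step 4: pivot 1/3 → sign +
signature = (1, 4, 0)

Answer: (1, 4, 0)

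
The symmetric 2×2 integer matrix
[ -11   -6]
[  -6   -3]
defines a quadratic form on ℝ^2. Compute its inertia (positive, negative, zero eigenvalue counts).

step 0: pivot -11 → sign −
step 1: pivot 3/11 → sign +
signature = (1, 1, 0)

Answer: (1, 1, 0)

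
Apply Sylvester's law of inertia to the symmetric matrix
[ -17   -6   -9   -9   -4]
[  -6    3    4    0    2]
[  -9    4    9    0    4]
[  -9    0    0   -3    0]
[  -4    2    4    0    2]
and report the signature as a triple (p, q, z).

step 0: pivot -17 → sign −
step 1: pivot 87/17 → sign +
step 2: pivot 322/87 → sign +
step 3: pivot -75/322 → sign −
step 4: pivot 6/25 → sign +
signature = (3, 2, 0)

Answer: (3, 2, 0)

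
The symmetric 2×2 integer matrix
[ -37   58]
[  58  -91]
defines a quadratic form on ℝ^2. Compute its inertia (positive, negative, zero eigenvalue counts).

step 0: pivot -37 → sign −
step 1: pivot -3/37 → sign −
signature = (0, 2, 0)

Answer: (0, 2, 0)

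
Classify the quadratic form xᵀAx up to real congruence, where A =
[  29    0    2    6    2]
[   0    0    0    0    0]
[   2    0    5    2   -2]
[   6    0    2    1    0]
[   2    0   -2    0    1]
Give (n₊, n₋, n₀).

Answer: (3, 1, 1)

Derivation:
step 0: pivot 29 → sign +
step 1: pivot 141/29 → sign +
step 2: pivot -107/141 → sign −
step 3: pivot 3/107 → sign +
step 4: row/col 4 already zero → sign 0
signature = (3, 1, 1)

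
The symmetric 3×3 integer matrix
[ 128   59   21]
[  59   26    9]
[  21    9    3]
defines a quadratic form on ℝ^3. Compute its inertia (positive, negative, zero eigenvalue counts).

step 0: pivot 128 → sign +
step 1: pivot -153/128 → sign −
step 2: pivot -1/17 → sign −
signature = (1, 2, 0)

Answer: (1, 2, 0)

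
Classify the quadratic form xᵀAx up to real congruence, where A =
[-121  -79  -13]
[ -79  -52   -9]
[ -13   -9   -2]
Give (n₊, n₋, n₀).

step 0: pivot -121 → sign −
step 1: pivot -51/121 → sign −
step 2: pivot 1/51 → sign +
signature = (1, 2, 0)

Answer: (1, 2, 0)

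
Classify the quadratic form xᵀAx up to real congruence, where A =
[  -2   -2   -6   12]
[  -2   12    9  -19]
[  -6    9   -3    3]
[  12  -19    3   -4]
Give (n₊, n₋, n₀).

step 0: pivot -2 → sign −
step 1: pivot 14 → sign +
step 2: pivot -15/14 → sign −
step 3: pivot -3/5 → sign −
signature = (1, 3, 0)

Answer: (1, 3, 0)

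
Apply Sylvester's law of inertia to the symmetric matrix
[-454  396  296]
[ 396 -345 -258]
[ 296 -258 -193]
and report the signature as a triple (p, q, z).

Answer: (1, 2, 0)

Derivation:
step 0: pivot -454 → sign −
step 1: pivot 93/227 → sign +
step 2: pivot -3/31 → sign −
signature = (1, 2, 0)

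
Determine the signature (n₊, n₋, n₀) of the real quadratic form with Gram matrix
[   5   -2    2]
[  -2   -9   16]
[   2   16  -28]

step 0: pivot 5 → sign +
step 1: pivot -49/5 → sign −
step 2: row/col 2 already zero → sign 0
signature = (1, 1, 1)

Answer: (1, 1, 1)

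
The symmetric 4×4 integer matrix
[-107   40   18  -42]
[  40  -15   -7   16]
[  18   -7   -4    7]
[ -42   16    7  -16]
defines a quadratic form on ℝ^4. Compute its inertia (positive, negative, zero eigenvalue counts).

step 0: pivot -107 → sign −
step 1: pivot -5/107 → sign −
step 2: pivot 3/5 → sign +
step 3: pivot -3 → sign −
signature = (1, 3, 0)

Answer: (1, 3, 0)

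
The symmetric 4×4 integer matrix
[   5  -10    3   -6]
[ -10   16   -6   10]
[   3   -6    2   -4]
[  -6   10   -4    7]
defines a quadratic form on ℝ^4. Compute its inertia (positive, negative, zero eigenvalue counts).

Answer: (2, 1, 1)

Derivation:
step 0: pivot 5 → sign +
step 1: pivot -4 → sign −
step 2: pivot 1/5 → sign +
step 3: row/col 3 already zero → sign 0
signature = (2, 1, 1)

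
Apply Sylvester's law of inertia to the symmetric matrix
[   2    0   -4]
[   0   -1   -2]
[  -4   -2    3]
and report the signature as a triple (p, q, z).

step 0: pivot 2 → sign +
step 1: pivot -1 → sign −
step 2: pivot -1 → sign −
signature = (1, 2, 0)

Answer: (1, 2, 0)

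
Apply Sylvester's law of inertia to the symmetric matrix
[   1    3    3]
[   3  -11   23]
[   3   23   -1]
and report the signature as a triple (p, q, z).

step 0: pivot 1 → sign +
step 1: pivot -20 → sign −
step 2: pivot -1/5 → sign −
signature = (1, 2, 0)

Answer: (1, 2, 0)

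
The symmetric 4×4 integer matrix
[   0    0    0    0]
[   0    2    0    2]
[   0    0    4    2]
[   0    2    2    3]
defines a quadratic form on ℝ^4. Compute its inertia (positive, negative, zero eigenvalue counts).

Answer: (2, 0, 2)

Derivation:
step 0: pivot 2 → sign +
step 1: pivot 4 → sign +
step 2: row/col 2 already zero → sign 0
step 3: row/col 3 already zero → sign 0
signature = (2, 0, 2)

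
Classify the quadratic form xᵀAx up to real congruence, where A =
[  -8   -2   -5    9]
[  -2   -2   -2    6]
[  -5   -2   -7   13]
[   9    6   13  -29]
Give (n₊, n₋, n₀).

Answer: (0, 4, 0)

Derivation:
step 0: pivot -8 → sign −
step 1: pivot -3/2 → sign −
step 2: pivot -7/2 → sign −
step 3: pivot -6/7 → sign −
signature = (0, 4, 0)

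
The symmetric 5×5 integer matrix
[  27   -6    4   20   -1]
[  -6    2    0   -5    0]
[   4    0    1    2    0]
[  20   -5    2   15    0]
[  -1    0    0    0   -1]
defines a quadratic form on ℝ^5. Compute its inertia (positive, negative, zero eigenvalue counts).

Answer: (2, 2, 1)

Derivation:
step 0: pivot 27 → sign +
step 1: pivot 2/3 → sign +
step 2: pivot -7/9 → sign −
step 3: pivot -3/14 → sign −
step 4: row/col 4 already zero → sign 0
signature = (2, 2, 1)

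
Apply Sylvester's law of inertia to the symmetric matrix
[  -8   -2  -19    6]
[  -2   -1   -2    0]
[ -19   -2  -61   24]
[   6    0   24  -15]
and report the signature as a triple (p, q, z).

step 0: pivot -8 → sign −
step 1: pivot -1/2 → sign −
step 2: pivot -3/4 → sign −
step 3: pivot -3 → sign −
signature = (0, 4, 0)

Answer: (0, 4, 0)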